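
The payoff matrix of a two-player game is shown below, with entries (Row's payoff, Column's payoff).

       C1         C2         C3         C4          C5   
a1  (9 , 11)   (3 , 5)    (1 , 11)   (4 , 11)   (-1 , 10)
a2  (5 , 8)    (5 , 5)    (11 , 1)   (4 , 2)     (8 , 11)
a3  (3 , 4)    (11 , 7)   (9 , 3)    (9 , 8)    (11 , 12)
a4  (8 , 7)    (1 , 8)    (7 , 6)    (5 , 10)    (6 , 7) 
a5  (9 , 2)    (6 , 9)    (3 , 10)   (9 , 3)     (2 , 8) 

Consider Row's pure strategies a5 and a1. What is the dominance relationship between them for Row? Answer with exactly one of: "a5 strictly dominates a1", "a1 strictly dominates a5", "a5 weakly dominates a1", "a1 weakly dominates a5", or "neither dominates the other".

a5 weakly dominates a1

a5's payoffs vs a1's, by Column's action — C1: 9=9, C2: 6>3, C3: 3>1, C4: 9>4, C5: 2>-1.
a5 is at least as good everywhere and strictly better somewhere (tied only at C1), so a5 weakly but not strictly dominates a1.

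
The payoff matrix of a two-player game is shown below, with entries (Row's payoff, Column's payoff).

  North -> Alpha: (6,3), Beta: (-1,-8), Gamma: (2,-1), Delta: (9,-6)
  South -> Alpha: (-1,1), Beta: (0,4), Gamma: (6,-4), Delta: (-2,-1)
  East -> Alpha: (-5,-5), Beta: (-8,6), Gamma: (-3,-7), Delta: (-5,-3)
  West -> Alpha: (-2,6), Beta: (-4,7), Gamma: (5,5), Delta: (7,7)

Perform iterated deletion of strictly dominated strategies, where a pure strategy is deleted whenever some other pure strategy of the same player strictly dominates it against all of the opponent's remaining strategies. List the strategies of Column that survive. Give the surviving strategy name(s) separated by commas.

Alpha, Beta

Row's strategy East is strictly dominated by North (Alpha: 6>-5, Beta: -1>-8, Gamma: 2>-3, Delta: 9>-5) and is removed.
For Column, Alpha strictly dominates Gamma on the remaining rows (North: 3>-1, South: 1>-4, West: 6>5); eliminate Gamma.
Row's strategy West is strictly dominated by North (Alpha: 6>-2, Beta: -1>-4, Delta: 9>7) and is removed.
Column's strategy Delta is strictly dominated by Alpha (North: 3>-6, South: 1>-1) and is removed.
Among the remaining strategies, none is strictly dominated by another pure strategy of the same player, so the elimination stops.
Surviving strategies — Row: {North, South}; Column: {Alpha, Beta}.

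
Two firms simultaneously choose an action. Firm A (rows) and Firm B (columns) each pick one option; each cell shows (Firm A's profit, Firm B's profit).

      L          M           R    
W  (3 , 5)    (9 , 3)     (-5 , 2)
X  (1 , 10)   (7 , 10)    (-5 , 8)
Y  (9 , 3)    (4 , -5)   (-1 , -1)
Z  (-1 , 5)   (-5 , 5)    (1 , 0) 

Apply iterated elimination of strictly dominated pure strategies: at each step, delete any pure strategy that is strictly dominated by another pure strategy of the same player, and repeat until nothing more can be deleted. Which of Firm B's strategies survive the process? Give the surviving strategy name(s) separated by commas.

For Firm B, L strictly dominates R on the remaining rows (W: 5>2, X: 10>8, Y: 3>-1, Z: 5>0); eliminate R.
Firm A's strategy X is strictly dominated by W (L: 3>1, M: 9>7) and is removed.
Row Z is eliminated: W beats it against every remaining column (L: 3>-1, M: 9>-5).
For Firm B, L strictly dominates M on the remaining rows (W: 5>3, Y: 3>-5); eliminate M.
Row W is eliminated: Y beats it against every remaining column (L: 9>3).
Among the remaining strategies, none is strictly dominated by another pure strategy of the same player, so the elimination stops.
Surviving strategies — Firm A: {Y}; Firm B: {L}.

L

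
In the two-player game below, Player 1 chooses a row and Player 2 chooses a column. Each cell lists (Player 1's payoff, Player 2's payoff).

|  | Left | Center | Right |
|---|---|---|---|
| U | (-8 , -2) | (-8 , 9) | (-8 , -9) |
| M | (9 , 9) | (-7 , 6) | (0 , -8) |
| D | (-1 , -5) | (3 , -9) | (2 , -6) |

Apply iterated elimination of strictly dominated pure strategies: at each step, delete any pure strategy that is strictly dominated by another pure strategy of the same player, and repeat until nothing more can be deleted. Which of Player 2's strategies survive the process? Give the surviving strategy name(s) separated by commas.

Left

For Player 1, M strictly dominates U on the remaining columns (Left: 9>-8, Center: -7>-8, Right: 0>-8); eliminate U.
Column Center is eliminated: Left beats it against every remaining row (M: 9>6, D: -5>-9).
Player 2's strategy Right is strictly dominated by Left (M: 9>-8, D: -5>-6) and is removed.
Row D is eliminated: M beats it against every remaining column (Left: 9>-1).
Among the remaining strategies, none is strictly dominated by another pure strategy of the same player, so the elimination stops.
Surviving strategies — Player 1: {M}; Player 2: {Left}.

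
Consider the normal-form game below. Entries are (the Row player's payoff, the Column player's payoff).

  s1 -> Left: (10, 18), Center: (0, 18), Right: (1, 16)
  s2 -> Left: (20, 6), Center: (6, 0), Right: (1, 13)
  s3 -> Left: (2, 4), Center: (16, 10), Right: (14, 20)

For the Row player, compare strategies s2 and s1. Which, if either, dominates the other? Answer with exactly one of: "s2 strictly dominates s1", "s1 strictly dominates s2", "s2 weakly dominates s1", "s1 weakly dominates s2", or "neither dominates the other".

Compare s2 to s1 across every action of the Column player: Left: 20>10, Center: 6>0, Right: 1=1.
s2 is at least as good everywhere and strictly better somewhere (tied only at Right), so s2 weakly but not strictly dominates s1.

s2 weakly dominates s1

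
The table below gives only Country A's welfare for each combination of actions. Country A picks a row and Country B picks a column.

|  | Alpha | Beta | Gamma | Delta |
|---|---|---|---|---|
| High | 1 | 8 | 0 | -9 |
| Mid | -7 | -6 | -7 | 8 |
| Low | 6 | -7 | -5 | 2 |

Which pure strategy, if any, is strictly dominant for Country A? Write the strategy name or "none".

High fails to dominate Mid at Delta (-9<8).
Mid fails to dominate High at Alpha (-7<1).
Low fails to dominate High at Beta (-7<8).
No single strategy dominates all the others.

none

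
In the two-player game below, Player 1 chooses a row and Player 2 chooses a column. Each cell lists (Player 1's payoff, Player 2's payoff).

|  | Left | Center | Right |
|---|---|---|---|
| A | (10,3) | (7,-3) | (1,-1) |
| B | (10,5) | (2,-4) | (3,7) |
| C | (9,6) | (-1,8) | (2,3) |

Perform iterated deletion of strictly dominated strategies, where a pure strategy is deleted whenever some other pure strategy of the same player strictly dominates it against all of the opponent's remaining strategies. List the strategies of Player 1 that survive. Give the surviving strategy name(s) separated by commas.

Row C is eliminated: B beats it against every remaining column (Left: 10>9, Center: 2>-1, Right: 3>2).
For Player 2, Left strictly dominates Center on the remaining rows (A: 3>-3, B: 5>-4); eliminate Center.
Among the remaining strategies, none is strictly dominated by another pure strategy of the same player, so the elimination stops.
Surviving strategies — Player 1: {A, B}; Player 2: {Left, Right}.

A, B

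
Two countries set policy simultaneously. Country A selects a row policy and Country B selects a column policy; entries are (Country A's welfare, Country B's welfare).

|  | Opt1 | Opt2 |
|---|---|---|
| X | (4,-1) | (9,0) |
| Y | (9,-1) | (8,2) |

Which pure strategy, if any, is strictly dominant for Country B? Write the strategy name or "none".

Opt2 vs Opt1: X: 0>-1, Y: 2>-1.
Opt2 strictly beats every other strategy against every opponent action, so it is strictly dominant.

Opt2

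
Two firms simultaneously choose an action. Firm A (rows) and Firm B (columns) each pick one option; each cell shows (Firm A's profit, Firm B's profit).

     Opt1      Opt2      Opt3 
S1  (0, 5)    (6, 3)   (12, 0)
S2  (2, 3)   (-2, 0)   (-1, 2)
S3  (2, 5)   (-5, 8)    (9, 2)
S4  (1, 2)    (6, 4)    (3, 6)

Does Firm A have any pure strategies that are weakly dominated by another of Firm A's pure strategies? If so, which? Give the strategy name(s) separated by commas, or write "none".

none

Nothing dominates S1: S2 at Opt2 (6>-2); S3 at Opt2 (6>-5); S4 at Opt3 (12>3).
S2: no other strategy beats it everywhere (S1 at Opt1 (2>0); S3 at Opt2 (-2>-5); S4 at Opt1 (2>1)).
S3: no other strategy beats it everywhere (S1 at Opt1 (2>0); S2 at Opt3 (9>-1); S4 at Opt1 (2>1)).
Nothing dominates S4: S1 at Opt1 (1>0); S2 at Opt2 (6>-2); S3 at Opt2 (6>-5).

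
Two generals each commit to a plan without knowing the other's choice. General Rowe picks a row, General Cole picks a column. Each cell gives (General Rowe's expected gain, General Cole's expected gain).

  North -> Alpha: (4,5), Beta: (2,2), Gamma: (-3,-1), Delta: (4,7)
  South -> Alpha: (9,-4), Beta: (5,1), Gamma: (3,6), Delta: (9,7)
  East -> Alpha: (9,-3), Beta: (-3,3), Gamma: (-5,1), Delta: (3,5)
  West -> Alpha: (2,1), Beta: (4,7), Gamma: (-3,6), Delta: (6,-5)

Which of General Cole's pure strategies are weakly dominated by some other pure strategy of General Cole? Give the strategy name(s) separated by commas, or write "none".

Alpha: no other strategy beats it everywhere (Beta at North (5>2); Gamma at North (5>-1); Delta at West (1>-5)).
Beta: no other strategy beats it everywhere (Alpha at South (1>-4); Gamma at North (2>-1); Delta at West (7>-5)).
Gamma is not dominated — it holds its own against Alpha at South (6>-4); Beta at South (6>1); Delta at West (6>-5).
Nothing dominates Delta: Alpha at North (7>5); Beta at North (7>2); Gamma at North (7>-1).

none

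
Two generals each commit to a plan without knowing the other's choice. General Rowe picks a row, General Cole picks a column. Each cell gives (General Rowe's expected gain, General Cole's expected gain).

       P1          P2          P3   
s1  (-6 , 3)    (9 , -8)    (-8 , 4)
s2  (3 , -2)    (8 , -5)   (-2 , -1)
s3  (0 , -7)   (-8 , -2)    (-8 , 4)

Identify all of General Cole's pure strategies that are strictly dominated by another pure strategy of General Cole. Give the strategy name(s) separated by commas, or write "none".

P1, P2

P1 is strictly dominated by P3 (s1: 4>3, s2: -1>-2, s3: 4>-7).
P2: dominated, since P3 does at least as well everywhere (s1: 4>-8, s2: -1>-5, s3: 4>-2).
P3: no other strategy beats it everywhere (P1 at s1 (4>3); P2 at s1 (4>-8)).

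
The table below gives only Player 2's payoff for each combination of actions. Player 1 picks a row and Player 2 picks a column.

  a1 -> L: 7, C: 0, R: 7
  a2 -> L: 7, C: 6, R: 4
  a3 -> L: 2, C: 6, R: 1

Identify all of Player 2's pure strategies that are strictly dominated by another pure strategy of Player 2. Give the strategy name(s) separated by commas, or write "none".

L: no other strategy beats it everywhere (C at a1 (7>0); R at a1 (7=7)).
C: no other strategy beats it everywhere (L at a3 (6>2); R at a2 (6>4)).
Nothing dominates R: L at a1 (7=7); C at a1 (7>0).

none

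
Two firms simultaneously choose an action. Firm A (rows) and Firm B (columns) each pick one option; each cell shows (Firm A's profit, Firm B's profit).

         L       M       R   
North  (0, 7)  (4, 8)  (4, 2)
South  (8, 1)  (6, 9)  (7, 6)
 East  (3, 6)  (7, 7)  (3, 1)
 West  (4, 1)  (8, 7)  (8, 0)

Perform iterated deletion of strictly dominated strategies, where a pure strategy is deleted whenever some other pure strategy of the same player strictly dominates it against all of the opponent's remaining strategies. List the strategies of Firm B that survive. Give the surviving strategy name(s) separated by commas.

M

Firm A's strategy North is strictly dominated by South (L: 8>0, M: 6>4, R: 7>4) and is removed.
Firm A's strategy East is strictly dominated by West (L: 4>3, M: 8>7, R: 8>3) and is removed.
Column L is eliminated: M beats it against every remaining row (South: 9>1, West: 7>1).
Firm A's strategy South is strictly dominated by West (M: 8>6, R: 8>7) and is removed.
For Firm B, M strictly dominates R on the remaining rows (West: 7>0); eliminate R.
Among the remaining strategies, none is strictly dominated by another pure strategy of the same player, so the elimination stops.
Surviving strategies — Firm A: {West}; Firm B: {M}.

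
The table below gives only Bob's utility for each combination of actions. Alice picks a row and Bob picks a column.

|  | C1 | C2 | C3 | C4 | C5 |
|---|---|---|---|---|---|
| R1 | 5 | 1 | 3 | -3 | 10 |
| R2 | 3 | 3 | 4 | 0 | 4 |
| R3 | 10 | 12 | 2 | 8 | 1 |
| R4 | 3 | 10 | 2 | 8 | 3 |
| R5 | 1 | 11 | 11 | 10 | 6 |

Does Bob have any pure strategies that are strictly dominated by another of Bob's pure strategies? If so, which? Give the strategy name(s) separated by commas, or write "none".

C4

C1 is not dominated — it holds its own against C2 at R1 (5>1); C3 at R1 (5>3); C4 at R1 (5>-3); C5 at R3 (10>1).
C2: no other strategy beats it everywhere (C1 at R2 (3=3); C3 at R3 (12>2); C4 at R1 (1>-3); C5 at R3 (12>1)).
C3 is not dominated — it holds its own against C1 at R2 (4>3); C2 at R1 (3>1); C4 at R1 (3>-3); C5 at R2 (4=4).
C4: dominated, since C2 does at least as well everywhere (R1: 1>-3, R2: 3>0, R3: 12>8, R4: 10>8, R5: 11>10).
C5: no other strategy beats it everywhere (C1 at R1 (10>5); C2 at R1 (10>1); C3 at R1 (10>3); C4 at R1 (10>-3)).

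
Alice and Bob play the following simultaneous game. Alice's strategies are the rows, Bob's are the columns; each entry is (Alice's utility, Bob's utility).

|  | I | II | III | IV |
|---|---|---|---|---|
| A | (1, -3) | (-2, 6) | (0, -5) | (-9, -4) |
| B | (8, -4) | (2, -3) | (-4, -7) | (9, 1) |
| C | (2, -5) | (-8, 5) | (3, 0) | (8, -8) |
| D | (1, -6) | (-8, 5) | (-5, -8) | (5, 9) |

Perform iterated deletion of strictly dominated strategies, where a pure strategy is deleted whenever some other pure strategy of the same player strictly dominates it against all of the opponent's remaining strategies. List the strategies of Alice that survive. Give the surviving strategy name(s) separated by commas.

B

Alice's strategy D is strictly dominated by B (I: 8>1, II: 2>-8, III: -4>-5, IV: 9>5) and is removed.
For Bob, II strictly dominates I on the remaining rows (A: 6>-3, B: -3>-4, C: 5>-5); eliminate I.
For Bob, II strictly dominates III on the remaining rows (A: 6>-5, B: -3>-7, C: 5>0); eliminate III.
For Alice, B strictly dominates A on the remaining columns (II: 2>-2, IV: 9>-9); eliminate A.
For Alice, B strictly dominates C on the remaining columns (II: 2>-8, IV: 9>8); eliminate C.
Column II is eliminated: IV beats it against every remaining row (B: 1>-3).
Among the remaining strategies, none is strictly dominated by another pure strategy of the same player, so the elimination stops.
Surviving strategies — Alice: {B}; Bob: {IV}.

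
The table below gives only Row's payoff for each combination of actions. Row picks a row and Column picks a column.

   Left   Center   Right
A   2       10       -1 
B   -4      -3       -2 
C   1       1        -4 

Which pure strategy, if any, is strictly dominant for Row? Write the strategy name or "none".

A vs B: Left: 2>-4, Center: 10>-3, Right: -1>-2.
A vs C: Left: 2>1, Center: 10>1, Right: -1>-4.
A strictly beats every other strategy against every opponent action, so it is strictly dominant.

A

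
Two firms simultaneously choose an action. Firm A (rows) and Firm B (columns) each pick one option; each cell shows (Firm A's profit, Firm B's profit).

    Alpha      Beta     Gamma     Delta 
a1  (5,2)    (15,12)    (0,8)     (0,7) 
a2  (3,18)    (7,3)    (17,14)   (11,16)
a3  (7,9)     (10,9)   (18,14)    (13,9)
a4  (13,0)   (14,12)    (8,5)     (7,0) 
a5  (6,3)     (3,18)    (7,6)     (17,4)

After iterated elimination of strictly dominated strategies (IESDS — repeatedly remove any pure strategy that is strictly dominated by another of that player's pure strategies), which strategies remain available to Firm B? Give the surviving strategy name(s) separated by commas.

Firm A's strategy a2 is strictly dominated by a3 (Alpha: 7>3, Beta: 10>7, Gamma: 18>17, Delta: 13>11) and is removed.
For Firm B, Gamma strictly dominates Alpha on the remaining rows (a1: 8>2, a3: 14>9, a4: 5>0, a5: 6>3); eliminate Alpha.
For Firm B, Gamma strictly dominates Delta on the remaining rows (a1: 8>7, a3: 14>9, a4: 5>0, a5: 6>4); eliminate Delta.
Firm A's strategy a5 is strictly dominated by a3 (Beta: 10>3, Gamma: 18>7) and is removed.
Among the remaining strategies, none is strictly dominated by another pure strategy of the same player, so the elimination stops.
Surviving strategies — Firm A: {a1, a3, a4}; Firm B: {Beta, Gamma}.

Beta, Gamma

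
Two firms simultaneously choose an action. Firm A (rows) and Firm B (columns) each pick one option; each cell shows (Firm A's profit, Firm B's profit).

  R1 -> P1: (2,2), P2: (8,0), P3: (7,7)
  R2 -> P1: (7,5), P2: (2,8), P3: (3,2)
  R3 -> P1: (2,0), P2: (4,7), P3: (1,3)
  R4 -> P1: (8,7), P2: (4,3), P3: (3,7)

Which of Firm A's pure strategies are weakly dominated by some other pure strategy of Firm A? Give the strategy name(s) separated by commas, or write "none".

R1: no other strategy beats it everywhere (R2 at P2 (8>2); R3 at P2 (8>4); R4 at P2 (8>4)).
R2 is weakly dominated by R4 (P1: 8>7, P2: 4>2, P3: 3=3).
R1 weakly dominates R3 — P1: 2=2, P2: 8>4, P3: 7>1.
R4: no other strategy beats it everywhere (R1 at P1 (8>2); R2 at P1 (8>7); R3 at P1 (8>2)).

R2, R3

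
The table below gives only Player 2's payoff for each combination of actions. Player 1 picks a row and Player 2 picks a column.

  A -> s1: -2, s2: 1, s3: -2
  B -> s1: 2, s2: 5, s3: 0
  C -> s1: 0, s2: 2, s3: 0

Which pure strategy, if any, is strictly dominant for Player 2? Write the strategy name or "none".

s2 vs s1: A: 1>-2, B: 5>2, C: 2>0.
s2 vs s3: A: 1>-2, B: 5>0, C: 2>0.
s2 strictly beats every other strategy against every opponent action, so it is strictly dominant.

s2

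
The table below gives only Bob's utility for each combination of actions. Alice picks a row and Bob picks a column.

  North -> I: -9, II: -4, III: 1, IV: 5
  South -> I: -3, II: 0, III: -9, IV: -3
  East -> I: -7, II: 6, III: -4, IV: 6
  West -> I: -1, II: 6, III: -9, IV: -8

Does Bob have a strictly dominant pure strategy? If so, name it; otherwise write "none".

I fails to dominate II at North (-9<-4).
II fails to dominate III at North (-4<1).
III fails to dominate I at South (-9<-3).
IV fails to dominate I at South (-3=-3).
No single strategy dominates all the others.

none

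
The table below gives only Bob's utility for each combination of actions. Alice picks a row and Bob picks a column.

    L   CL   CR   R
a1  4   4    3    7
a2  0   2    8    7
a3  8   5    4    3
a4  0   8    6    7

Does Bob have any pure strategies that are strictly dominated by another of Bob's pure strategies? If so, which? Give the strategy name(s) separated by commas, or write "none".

none

Nothing dominates L: CL at a1 (4=4); CR at a1 (4>3); R at a3 (8>3).
CL is not dominated — it holds its own against L at a1 (4=4); CR at a1 (4>3); R at a3 (5>3).
Nothing dominates CR: L at a2 (8>0); CL at a2 (8>2); R at a2 (8>7).
R is not dominated — it holds its own against L at a1 (7>4); CL at a1 (7>4); CR at a1 (7>3).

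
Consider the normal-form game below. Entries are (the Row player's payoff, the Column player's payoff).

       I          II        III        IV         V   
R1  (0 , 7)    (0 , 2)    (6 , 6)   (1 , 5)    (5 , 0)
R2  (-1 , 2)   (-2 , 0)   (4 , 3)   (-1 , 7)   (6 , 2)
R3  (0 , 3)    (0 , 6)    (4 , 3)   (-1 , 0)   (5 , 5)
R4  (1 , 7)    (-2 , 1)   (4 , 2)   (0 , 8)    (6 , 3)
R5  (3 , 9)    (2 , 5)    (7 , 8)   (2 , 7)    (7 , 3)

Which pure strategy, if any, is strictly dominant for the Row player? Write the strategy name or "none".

R5 vs R1: I: 3>0, II: 2>0, III: 7>6, IV: 2>1, V: 7>5.
R5 vs R2: I: 3>-1, II: 2>-2, III: 7>4, IV: 2>-1, V: 7>6.
R5 vs R3: I: 3>0, II: 2>0, III: 7>4, IV: 2>-1, V: 7>5.
R5 vs R4: I: 3>1, II: 2>-2, III: 7>4, IV: 2>0, V: 7>6.
R5 strictly beats every other strategy against every opponent action, so it is strictly dominant.

R5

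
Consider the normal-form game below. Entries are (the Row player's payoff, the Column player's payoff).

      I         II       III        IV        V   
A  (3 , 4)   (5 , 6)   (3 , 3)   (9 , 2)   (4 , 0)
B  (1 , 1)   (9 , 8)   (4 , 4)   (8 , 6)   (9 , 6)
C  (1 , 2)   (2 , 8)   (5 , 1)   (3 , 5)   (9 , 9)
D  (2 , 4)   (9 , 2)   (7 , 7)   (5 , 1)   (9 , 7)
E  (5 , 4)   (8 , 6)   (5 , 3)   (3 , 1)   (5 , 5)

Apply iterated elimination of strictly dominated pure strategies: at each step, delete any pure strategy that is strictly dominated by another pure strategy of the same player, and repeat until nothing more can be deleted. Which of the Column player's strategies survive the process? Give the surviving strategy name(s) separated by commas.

II, III, V

The Column player's strategy IV is strictly dominated by II (A: 6>2, B: 8>6, C: 8>5, D: 2>1, E: 6>1) and is removed.
Row A is eliminated: E beats it against every remaining column (I: 5>3, II: 8>5, III: 5>3, V: 5>4).
Column I is eliminated: V beats it against every remaining row (B: 6>1, C: 9>2, D: 7>4, E: 5>4).
The Row player's strategy E is strictly dominated by D (II: 9>8, III: 7>5, V: 9>5) and is removed.
Among the remaining strategies, none is strictly dominated by another pure strategy of the same player, so the elimination stops.
Surviving strategies — the Row player: {B, C, D}; the Column player: {II, III, V}.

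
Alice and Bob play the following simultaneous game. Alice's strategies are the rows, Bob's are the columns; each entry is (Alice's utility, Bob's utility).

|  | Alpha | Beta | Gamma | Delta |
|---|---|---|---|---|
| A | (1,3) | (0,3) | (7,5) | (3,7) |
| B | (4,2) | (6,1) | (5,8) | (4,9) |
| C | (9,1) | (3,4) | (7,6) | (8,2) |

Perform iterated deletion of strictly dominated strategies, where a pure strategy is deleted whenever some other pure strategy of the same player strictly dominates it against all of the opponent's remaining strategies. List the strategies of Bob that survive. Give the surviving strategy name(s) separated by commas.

Gamma, Delta

For Bob, Gamma strictly dominates Alpha on the remaining rows (A: 5>3, B: 8>2, C: 6>1); eliminate Alpha.
Column Beta is eliminated: Gamma beats it against every remaining row (A: 5>3, B: 8>1, C: 6>4).
Row B is eliminated: C beats it against every remaining column (Gamma: 7>5, Delta: 8>4).
Among the remaining strategies, none is strictly dominated by another pure strategy of the same player, so the elimination stops.
Surviving strategies — Alice: {A, C}; Bob: {Gamma, Delta}.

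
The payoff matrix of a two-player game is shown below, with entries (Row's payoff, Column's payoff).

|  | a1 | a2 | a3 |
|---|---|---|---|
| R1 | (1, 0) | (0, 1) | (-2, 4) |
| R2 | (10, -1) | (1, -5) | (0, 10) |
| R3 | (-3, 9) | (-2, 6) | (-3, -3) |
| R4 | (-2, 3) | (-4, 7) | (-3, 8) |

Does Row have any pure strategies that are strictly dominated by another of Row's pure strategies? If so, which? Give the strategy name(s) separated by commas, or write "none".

R1: dominated, since R2 does at least as well everywhere (a1: 10>1, a2: 1>0, a3: 0>-2).
R2 is not dominated — it holds its own against R1 at a1 (10>1); R3 at a1 (10>-3); R4 at a1 (10>-2).
R3: dominated, since R1 does at least as well everywhere (a1: 1>-3, a2: 0>-2, a3: -2>-3).
R4: dominated, since R1 does at least as well everywhere (a1: 1>-2, a2: 0>-4, a3: -2>-3).

R1, R3, R4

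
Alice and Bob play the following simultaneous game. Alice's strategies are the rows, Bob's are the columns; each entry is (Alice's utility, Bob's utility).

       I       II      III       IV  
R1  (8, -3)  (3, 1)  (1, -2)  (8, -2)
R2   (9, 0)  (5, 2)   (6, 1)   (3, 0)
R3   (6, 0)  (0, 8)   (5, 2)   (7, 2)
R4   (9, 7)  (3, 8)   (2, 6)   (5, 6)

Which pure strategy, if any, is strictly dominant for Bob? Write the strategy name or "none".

II vs I: R1: 1>-3, R2: 2>0, R3: 8>0, R4: 8>7.
II vs III: R1: 1>-2, R2: 2>1, R3: 8>2, R4: 8>6.
II vs IV: R1: 1>-2, R2: 2>0, R3: 8>2, R4: 8>6.
II strictly beats every other strategy against every opponent action, so it is strictly dominant.

II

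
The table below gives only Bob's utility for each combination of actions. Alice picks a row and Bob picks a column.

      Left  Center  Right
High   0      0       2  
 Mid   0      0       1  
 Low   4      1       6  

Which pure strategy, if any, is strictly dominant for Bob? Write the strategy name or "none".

Right

Right vs Left: High: 2>0, Mid: 1>0, Low: 6>4.
Right vs Center: High: 2>0, Mid: 1>0, Low: 6>1.
Right strictly beats every other strategy against every opponent action, so it is strictly dominant.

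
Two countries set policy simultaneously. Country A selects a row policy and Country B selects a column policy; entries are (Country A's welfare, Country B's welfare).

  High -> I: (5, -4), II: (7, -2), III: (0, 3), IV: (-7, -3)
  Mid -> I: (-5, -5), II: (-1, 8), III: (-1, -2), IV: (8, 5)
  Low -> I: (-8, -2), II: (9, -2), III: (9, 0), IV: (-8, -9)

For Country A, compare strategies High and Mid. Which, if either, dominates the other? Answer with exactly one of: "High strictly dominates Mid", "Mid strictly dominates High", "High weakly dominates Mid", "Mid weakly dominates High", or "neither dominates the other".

Compare High to Mid across each opponent action: I: 5>-5, II: 7>-1, III: 0>-1, IV: -7<8.
High does better at I, II, III but worse at IV; neither strategy dominates the other.

neither dominates the other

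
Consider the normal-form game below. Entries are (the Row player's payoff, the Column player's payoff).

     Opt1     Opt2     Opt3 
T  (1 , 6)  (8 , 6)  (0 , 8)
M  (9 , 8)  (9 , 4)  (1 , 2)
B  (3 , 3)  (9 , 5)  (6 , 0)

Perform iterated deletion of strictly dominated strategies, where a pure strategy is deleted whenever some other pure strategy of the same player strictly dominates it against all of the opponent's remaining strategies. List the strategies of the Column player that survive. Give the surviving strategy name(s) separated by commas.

The Row player's strategy T is strictly dominated by M (Opt1: 9>1, Opt2: 9>8, Opt3: 1>0) and is removed.
The Column player's strategy Opt3 is strictly dominated by Opt1 (M: 8>2, B: 3>0) and is removed.
Among the remaining strategies, none is strictly dominated by another pure strategy of the same player, so the elimination stops.
Surviving strategies — the Row player: {M, B}; the Column player: {Opt1, Opt2}.

Opt1, Opt2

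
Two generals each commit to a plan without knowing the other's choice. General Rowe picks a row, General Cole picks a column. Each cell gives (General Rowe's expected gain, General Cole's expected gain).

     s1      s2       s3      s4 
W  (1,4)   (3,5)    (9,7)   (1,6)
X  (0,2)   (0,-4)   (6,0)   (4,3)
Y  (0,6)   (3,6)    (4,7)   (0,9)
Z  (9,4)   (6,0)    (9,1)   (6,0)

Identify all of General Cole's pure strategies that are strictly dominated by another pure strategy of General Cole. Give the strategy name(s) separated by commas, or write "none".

s1: no other strategy beats it everywhere (s2 at X (2>-4); s3 at X (2>0); s4 at Z (4>0)).
s3 strictly dominates s2 — W: 7>5, X: 0>-4, Y: 7>6, Z: 1>0.
Nothing dominates s3: s1 at W (7>4); s2 at W (7>5); s4 at W (7>6).
s4 is not dominated — it holds its own against s1 at W (6>4); s2 at W (6>5); s3 at X (3>0).

s2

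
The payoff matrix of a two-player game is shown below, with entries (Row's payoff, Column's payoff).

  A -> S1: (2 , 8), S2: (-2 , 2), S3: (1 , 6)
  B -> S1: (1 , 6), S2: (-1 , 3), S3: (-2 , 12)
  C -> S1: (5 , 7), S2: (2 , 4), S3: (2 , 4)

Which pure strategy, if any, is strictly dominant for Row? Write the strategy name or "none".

C

C vs A: S1: 5>2, S2: 2>-2, S3: 2>1.
C vs B: S1: 5>1, S2: 2>-1, S3: 2>-2.
C strictly beats every other strategy against every opponent action, so it is strictly dominant.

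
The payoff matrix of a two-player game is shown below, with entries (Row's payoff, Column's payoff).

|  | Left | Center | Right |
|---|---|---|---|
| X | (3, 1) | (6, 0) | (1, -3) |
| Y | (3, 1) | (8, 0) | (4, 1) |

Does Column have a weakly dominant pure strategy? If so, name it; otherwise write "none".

Left vs Center: X: 1>0, Y: 1>0.
Left vs Right: X: 1>-3, Y: 1=1.
Left is at least as good as every other strategy against every opponent action, so it is weakly dominant.

Left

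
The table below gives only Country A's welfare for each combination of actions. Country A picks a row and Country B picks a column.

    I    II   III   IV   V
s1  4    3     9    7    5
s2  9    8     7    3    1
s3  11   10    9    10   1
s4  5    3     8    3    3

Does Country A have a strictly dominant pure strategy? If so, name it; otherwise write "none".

s1 fails to dominate s2 at I (4<9).
s2 fails to dominate s1 at III (7<9).
s3 fails to dominate s1 at III (9=9).
s4 fails to dominate s1 at II (3=3).
No single strategy dominates all the others.

none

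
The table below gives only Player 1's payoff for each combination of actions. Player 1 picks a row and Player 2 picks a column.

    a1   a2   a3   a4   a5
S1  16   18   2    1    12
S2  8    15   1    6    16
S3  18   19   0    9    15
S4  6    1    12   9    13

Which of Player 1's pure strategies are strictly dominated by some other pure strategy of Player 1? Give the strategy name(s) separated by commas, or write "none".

none

S1 is not dominated — it holds its own against S2 at a1 (16>8); S3 at a3 (2>0); S4 at a1 (16>6).
Nothing dominates S2: S1 at a4 (6>1); S3 at a3 (1>0); S4 at a1 (8>6).
S3: no other strategy beats it everywhere (S1 at a1 (18>16); S2 at a1 (18>8); S4 at a1 (18>6)).
S4 is not dominated — it holds its own against S1 at a3 (12>2); S2 at a3 (12>1); S3 at a3 (12>0).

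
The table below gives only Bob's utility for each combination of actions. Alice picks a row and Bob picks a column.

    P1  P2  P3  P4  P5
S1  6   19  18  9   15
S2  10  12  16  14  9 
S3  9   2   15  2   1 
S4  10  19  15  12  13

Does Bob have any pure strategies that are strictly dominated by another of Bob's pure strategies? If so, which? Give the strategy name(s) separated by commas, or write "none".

P1, P4, P5

P1: dominated, since P3 does at least as well everywhere (S1: 18>6, S2: 16>10, S3: 15>9, S4: 15>10).
P2 is not dominated — it holds its own against P1 at S1 (19>6); P3 at S1 (19>18); P4 at S1 (19>9); P5 at S1 (19>15).
P3: no other strategy beats it everywhere (P1 at S1 (18>6); P2 at S2 (16>12); P4 at S1 (18>9); P5 at S1 (18>15)).
P4: dominated, since P3 does at least as well everywhere (S1: 18>9, S2: 16>14, S3: 15>2, S4: 15>12).
P5: dominated, since P2 does at least as well everywhere (S1: 19>15, S2: 12>9, S3: 2>1, S4: 19>13).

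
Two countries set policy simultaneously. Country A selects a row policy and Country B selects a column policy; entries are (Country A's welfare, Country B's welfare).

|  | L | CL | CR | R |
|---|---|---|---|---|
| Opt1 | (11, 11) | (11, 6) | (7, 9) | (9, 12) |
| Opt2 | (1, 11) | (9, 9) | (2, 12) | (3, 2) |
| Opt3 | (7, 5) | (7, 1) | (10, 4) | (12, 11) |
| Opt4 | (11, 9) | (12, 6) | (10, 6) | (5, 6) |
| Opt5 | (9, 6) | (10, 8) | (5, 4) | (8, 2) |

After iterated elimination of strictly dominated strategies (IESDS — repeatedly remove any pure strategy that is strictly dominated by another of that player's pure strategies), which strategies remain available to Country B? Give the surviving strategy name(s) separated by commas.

L, R

Country A's strategy Opt2 is strictly dominated by Opt1 (L: 11>1, CL: 11>9, CR: 7>2, R: 9>3) and is removed.
Country A's strategy Opt5 is strictly dominated by Opt1 (L: 11>9, CL: 11>10, CR: 7>5, R: 9>8) and is removed.
Country B's strategy CL is strictly dominated by L (Opt1: 11>6, Opt3: 5>1, Opt4: 9>6) and is removed.
Country B's strategy CR is strictly dominated by L (Opt1: 11>9, Opt3: 5>4, Opt4: 9>6) and is removed.
Among the remaining strategies, none is strictly dominated by another pure strategy of the same player, so the elimination stops.
Surviving strategies — Country A: {Opt1, Opt3, Opt4}; Country B: {L, R}.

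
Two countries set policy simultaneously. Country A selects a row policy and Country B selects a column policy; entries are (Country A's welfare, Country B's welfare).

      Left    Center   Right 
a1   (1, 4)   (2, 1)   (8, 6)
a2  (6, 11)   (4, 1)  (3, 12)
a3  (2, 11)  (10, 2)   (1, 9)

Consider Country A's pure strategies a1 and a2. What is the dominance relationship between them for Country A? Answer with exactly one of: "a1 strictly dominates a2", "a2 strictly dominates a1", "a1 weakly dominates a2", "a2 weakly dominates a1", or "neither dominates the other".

a1's payoffs vs a2's, by Country B's action — Left: 1<6, Center: 2<4, Right: 8>3.
a1 does better at Right but worse at Left, Center; neither strategy dominates the other.

neither dominates the other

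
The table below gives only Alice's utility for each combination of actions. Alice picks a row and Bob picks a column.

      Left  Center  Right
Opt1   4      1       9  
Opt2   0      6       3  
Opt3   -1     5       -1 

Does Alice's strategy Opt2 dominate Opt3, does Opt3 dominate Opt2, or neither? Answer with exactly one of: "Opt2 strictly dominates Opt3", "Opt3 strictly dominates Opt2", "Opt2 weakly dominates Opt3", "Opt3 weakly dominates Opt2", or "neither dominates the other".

Opt2 strictly dominates Opt3

Compare Opt2 to Opt3 across every action of Bob: Left: 0>-1, Center: 6>5, Right: 3>-1.
Every comparison favours Opt2, so Opt2 strictly dominates Opt3.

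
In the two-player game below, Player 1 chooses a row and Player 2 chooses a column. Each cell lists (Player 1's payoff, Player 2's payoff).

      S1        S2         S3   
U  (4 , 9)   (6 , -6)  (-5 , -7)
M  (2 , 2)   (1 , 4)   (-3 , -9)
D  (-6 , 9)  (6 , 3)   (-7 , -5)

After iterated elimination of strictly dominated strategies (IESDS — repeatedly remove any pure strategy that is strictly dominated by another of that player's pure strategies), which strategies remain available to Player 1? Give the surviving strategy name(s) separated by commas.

U

Column S3 is eliminated: S1 beats it against every remaining row (U: 9>-7, M: 2>-9, D: 9>-5).
Row M is eliminated: U beats it against every remaining column (S1: 4>2, S2: 6>1).
For Player 2, S1 strictly dominates S2 on the remaining rows (U: 9>-6, D: 9>3); eliminate S2.
Player 1's strategy D is strictly dominated by U (S1: 4>-6) and is removed.
Among the remaining strategies, none is strictly dominated by another pure strategy of the same player, so the elimination stops.
Surviving strategies — Player 1: {U}; Player 2: {S1}.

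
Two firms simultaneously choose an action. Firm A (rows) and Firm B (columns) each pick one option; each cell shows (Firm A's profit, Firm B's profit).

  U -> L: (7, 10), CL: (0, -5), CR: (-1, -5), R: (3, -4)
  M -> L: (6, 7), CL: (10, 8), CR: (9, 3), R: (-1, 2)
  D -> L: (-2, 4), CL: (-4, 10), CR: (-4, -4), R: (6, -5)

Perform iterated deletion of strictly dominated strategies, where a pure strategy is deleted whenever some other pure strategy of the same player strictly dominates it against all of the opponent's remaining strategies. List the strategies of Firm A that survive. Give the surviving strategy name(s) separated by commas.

For Firm B, L strictly dominates CR on the remaining rows (U: 10>-5, M: 7>3, D: 4>-4); eliminate CR.
For Firm B, L strictly dominates R on the remaining rows (U: 10>-4, M: 7>2, D: 4>-5); eliminate R.
Row D is eliminated: U beats it against every remaining column (L: 7>-2, CL: 0>-4).
Among the remaining strategies, none is strictly dominated by another pure strategy of the same player, so the elimination stops.
Surviving strategies — Firm A: {U, M}; Firm B: {L, CL}.

U, M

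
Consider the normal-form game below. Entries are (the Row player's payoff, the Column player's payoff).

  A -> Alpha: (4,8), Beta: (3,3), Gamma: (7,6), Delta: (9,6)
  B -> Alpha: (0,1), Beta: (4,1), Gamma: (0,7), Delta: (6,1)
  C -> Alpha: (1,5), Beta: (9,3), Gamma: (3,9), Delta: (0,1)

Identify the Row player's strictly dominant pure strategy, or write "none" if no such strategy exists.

none

A fails to dominate B at Beta (3<4).
B fails to dominate A at Alpha (0<4).
C fails to dominate A at Alpha (1<4).
No single strategy dominates all the others.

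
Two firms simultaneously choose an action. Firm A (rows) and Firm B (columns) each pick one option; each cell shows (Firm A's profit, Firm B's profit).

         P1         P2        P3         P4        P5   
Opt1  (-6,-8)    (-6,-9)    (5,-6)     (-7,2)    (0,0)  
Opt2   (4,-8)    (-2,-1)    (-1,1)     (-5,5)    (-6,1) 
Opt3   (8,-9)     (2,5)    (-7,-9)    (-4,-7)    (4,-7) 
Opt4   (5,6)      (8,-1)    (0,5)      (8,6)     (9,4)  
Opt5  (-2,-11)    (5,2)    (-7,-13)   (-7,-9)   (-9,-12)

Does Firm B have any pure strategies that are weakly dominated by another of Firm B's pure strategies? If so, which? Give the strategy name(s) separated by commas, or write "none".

P1: dominated, since P4 does at least as well everywhere (Opt1: 2>-8, Opt2: 5>-8, Opt3: -7>-9, Opt4: 6=6, Opt5: -9>-11).
P2 is not dominated — it holds its own against P1 at Opt2 (-1>-8); P3 at Opt3 (5>-9); P4 at Opt3 (5>-7); P5 at Opt3 (5>-7).
P4 weakly dominates P3 — Opt1: 2>-6, Opt2: 5>1, Opt3: -7>-9, Opt4: 6>5, Opt5: -9>-13.
Nothing dominates P4: P1 at Opt1 (2>-8); P2 at Opt1 (2>-9); P3 at Opt1 (2>-6); P5 at Opt1 (2>0).
P5 is weakly dominated by P4 (Opt1: 2>0, Opt2: 5>1, Opt3: -7=-7, Opt4: 6>4, Opt5: -9>-12).

P1, P3, P5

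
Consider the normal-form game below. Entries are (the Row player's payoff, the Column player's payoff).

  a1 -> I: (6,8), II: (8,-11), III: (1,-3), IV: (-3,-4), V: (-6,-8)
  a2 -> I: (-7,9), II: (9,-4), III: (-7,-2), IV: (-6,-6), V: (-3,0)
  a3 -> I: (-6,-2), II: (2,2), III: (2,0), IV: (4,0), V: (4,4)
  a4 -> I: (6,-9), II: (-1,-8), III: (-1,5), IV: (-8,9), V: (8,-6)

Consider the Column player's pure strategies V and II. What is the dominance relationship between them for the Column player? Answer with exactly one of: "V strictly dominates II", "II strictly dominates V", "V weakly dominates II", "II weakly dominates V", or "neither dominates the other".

V strictly dominates II

V's payoffs vs II's, by the Row player's action — a1: -8>-11, a2: 0>-4, a3: 4>2, a4: -6>-8.
Every comparison favours V, so V strictly dominates II.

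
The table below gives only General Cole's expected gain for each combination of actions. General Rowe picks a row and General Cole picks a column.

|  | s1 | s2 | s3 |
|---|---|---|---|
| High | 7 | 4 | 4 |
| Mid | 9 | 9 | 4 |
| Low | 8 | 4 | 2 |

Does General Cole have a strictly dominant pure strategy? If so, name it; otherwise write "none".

none

s1 fails to dominate s2 at Mid (9=9).
s2 fails to dominate s1 at High (4<7).
s3 fails to dominate s1 at High (4<7).
No single strategy dominates all the others.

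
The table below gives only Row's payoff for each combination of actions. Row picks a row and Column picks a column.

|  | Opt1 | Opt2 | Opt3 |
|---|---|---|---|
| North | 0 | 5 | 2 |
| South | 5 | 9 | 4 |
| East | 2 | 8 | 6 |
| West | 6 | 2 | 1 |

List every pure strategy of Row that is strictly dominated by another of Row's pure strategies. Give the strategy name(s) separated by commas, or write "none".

North: dominated, since South does at least as well everywhere (Opt1: 5>0, Opt2: 9>5, Opt3: 4>2).
Nothing dominates South: North at Opt1 (5>0); East at Opt1 (5>2); West at Opt2 (9>2).
East is not dominated — it holds its own against North at Opt1 (2>0); South at Opt3 (6>4); West at Opt2 (8>2).
Nothing dominates West: North at Opt1 (6>0); South at Opt1 (6>5); East at Opt1 (6>2).

North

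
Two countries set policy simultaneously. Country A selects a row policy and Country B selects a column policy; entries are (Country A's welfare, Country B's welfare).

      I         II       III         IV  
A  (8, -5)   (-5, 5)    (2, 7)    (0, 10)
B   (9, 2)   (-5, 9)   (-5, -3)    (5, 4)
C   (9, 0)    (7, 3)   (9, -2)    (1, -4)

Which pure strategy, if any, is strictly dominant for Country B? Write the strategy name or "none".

none

I fails to dominate II at A (-5<5).
II fails to dominate III at A (5<7).
III fails to dominate I at B (-3<2).
IV fails to dominate I at C (-4<0).
No single strategy dominates all the others.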